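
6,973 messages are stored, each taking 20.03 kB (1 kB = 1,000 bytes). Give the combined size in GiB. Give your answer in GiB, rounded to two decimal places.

Total = 6,973 × 20.03 kB = 139669.19 kB
= 139669.19 × 1,000 bytes = 139,669,190 bytes
1 GiB = 1,073,741,824 bytes
139,669,190 / 1,073,741,824 = 0.13 GiB

0.13 GiB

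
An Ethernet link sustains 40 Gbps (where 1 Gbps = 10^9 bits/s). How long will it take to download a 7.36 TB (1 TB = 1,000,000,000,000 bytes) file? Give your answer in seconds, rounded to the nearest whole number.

1,472 seconds

7.36 TB = 7,360,000,000,000 bytes = 58,880,000,000,000 bits
40 Gbps = 40,000,000,000 bits/s
time = 58,880,000,000,000 / 40,000,000,000 = 1,472 s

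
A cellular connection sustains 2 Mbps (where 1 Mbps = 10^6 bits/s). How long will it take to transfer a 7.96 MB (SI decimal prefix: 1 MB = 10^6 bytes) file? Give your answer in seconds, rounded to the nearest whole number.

7.96 MB = 7,960,000 bytes = 63,680,000 bits
2 Mbps = 2,000,000 bits/s
time = 63,680,000 / 2,000,000 = 32 s

32 seconds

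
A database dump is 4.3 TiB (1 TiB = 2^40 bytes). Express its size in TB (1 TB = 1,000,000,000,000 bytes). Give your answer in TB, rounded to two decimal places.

4.3 TiB × 1,099,511,627,776 bytes/TiB = 4,727,899,999,436.8 bytes
1 TB = 1,000,000,000,000 bytes
4,727,899,999,436.8 / 1,000,000,000,000 = 4.73 TB

4.73 TB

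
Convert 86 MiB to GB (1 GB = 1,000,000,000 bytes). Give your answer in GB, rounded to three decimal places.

86 MiB = 86 × 2^20 bytes = 90,177,536 bytes
1 GB = 10^9 bytes = 1,000,000,000 bytes
90,177,536 / 1,000,000,000 = 0.090 GB

0.090 GB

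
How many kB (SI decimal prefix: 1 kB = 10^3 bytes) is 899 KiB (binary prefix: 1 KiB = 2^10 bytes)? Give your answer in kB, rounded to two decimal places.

899 KiB = 899 × 2^10 bytes = 920,576 bytes
1 kB = 10^3 bytes = 1,000 bytes
920,576 / 1,000 = 920.58 kB

920.58 kB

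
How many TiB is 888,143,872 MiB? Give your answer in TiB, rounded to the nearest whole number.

888,143,872 MiB × 1,048,576 bytes/MiB = 931,286,348,726,272 bytes
1 TiB = 1,099,511,627,776 bytes
931,286,348,726,272 / 1,099,511,627,776 = 847 TiB

847 TiB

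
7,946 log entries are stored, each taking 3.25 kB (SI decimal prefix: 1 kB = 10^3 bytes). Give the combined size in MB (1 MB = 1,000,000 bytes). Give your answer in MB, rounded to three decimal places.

25.825 MB

Total = 7,946 × 3.25 kB = 25824.5 kB
= 25824.5 × 1,000 bytes = 25,824,500 bytes
1 MB = 1,000,000 bytes
25,824,500 / 1,000,000 = 25.825 MB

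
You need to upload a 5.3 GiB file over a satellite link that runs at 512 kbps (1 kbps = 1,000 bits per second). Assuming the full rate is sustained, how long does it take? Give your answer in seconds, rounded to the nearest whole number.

88,919 seconds

5.3 GiB = 5,690,831,667.2 bytes = 45,526,653,337.6 bits
512 kbps = 512,000 bits/s
time = 45,526,653,337.6 / 512,000 = 88,919 s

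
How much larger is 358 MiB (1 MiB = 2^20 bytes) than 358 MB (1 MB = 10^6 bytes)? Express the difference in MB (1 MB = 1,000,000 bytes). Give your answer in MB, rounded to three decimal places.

358 MiB = 358 × 1,048,576 = 375,390,208 bytes
358 MB = 358 × 1,000,000 = 358,000,000 bytes
difference = 17,390,208 bytes
17,390,208 / 1,000,000 = 17.390 MB

17.390 MB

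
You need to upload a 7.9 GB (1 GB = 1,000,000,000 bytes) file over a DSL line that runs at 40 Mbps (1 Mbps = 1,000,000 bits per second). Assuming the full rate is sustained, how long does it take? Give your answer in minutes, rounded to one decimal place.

7.9 GB = 7,900,000,000 bytes = 63,200,000,000 bits
40 Mbps = 40,000,000 bits/s
time = 63,200,000,000 / 40,000,000 = 1,580.00 s
1,580.00 s / 60 = 26.3 minutes

26.3 minutes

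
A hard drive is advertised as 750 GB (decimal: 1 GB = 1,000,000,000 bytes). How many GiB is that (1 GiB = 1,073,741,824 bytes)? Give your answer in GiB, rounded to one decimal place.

698.5 GiB

750 GB = 750 × 10^9 bytes = 750,000,000,000 bytes
1 GiB = 1,073,741,824 bytes
750,000,000,000 / 1,073,741,824 = 698.5 GiB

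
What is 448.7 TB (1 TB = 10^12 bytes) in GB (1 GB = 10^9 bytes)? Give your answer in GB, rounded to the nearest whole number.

448,700 GB

448.7 TB × 1,000,000,000,000 bytes/TB = 448,700,000,000,000 bytes
1 GB = 10^9 bytes = 1,000,000,000 bytes
448,700,000,000,000 / 1,000,000,000 = 448,700 GB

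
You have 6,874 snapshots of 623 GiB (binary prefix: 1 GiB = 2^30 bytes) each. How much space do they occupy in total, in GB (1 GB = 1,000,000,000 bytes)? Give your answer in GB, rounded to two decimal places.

4,598,301.51 GB

Total = 6,874 × 623 GiB = 4,282,502 GiB
= 4,282,502 × 1,073,741,824 bytes = 4,598,301,508,763,648 bytes
1 GB = 1,000,000,000 bytes
4,598,301,508,763,648 / 1,000,000,000 = 4,598,301.51 GB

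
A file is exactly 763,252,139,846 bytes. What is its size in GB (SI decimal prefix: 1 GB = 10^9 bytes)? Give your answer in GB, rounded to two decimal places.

763,252,139,846 bytes given.
1 GB = 10^9 bytes = 1,000,000,000 bytes
763,252,139,846 / 1,000,000,000 = 763.25 GB

763.25 GB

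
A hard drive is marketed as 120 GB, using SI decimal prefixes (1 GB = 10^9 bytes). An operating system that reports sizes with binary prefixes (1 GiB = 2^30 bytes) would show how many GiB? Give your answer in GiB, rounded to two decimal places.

111.76 GiB

120 GB = 120 × 10^9 bytes = 120,000,000,000 bytes
1 GiB = 1,073,741,824 bytes
120,000,000,000 / 1,073,741,824 = 111.76 GiB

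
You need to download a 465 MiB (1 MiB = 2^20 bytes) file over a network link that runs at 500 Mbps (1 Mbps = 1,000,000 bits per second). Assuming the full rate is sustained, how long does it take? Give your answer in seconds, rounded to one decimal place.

465 MiB = 487,587,840 bytes = 3,900,702,720 bits
500 Mbps = 500,000,000 bits/s
time = 3,900,702,720 / 500,000,000 = 7.8 s

7.8 seconds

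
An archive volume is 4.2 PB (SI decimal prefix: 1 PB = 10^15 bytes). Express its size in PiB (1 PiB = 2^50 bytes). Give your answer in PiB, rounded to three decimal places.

3.730 PiB

4.2 PB = 4.2 × 10^15 bytes = 4,200,000,000,000,000 bytes
1 PiB = 1,125,899,906,842,624 bytes
4,200,000,000,000,000 / 1,125,899,906,842,624 = 3.730 PiB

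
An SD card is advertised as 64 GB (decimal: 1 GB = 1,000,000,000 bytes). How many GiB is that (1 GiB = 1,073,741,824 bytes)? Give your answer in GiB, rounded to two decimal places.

59.60 GiB

64 GB × 1,000,000,000 bytes/GB = 64,000,000,000 bytes
1 GiB = 1,073,741,824 bytes
64,000,000,000 / 1,073,741,824 = 59.60 GiB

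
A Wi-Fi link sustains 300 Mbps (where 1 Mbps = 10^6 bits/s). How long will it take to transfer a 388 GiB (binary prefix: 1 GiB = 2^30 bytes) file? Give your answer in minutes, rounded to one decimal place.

388 GiB = 416,611,827,712 bytes = 3,332,894,621,696 bits
300 Mbps = 300,000,000 bits/s
time = 3,332,894,621,696 / 300,000,000 = 11,109.65 s
11,109.65 s / 60 = 185.2 minutes

185.2 minutes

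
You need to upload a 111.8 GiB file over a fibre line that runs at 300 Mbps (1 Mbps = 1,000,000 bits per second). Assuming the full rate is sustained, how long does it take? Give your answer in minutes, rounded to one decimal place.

53.4 minutes

111.8 GiB = 120,044,335,923.2 bytes = 960,354,687,385.6 bits
300 Mbps = 300,000,000 bits/s
time = 960,354,687,385.6 / 300,000,000 = 3,201.18 s
3,201.18 s / 60 = 53.4 minutes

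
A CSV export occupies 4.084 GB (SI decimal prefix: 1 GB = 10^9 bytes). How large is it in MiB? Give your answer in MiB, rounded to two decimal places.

3,894.81 MiB

4.084 GB × 1,000,000,000 bytes/GB = 4,084,000,000 bytes
1 MiB = 2^20 bytes = 1,048,576 bytes
4,084,000,000 / 1,048,576 = 3,894.81 MiB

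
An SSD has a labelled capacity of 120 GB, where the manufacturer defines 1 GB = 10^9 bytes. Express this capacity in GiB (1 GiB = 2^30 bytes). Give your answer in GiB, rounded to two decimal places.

111.76 GiB

120 GB = 120 × 10^9 bytes = 120,000,000,000 bytes
1 GiB = 1,073,741,824 bytes
120,000,000,000 / 1,073,741,824 = 111.76 GiB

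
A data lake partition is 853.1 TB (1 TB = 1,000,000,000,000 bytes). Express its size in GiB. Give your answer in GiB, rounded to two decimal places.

794,511.29 GiB

853.1 TB × 1,000,000,000,000 bytes/TB = 853,100,000,000,000 bytes
1 GiB = 2^30 bytes = 1,073,741,824 bytes
853,100,000,000,000 / 1,073,741,824 = 794,511.29 GiB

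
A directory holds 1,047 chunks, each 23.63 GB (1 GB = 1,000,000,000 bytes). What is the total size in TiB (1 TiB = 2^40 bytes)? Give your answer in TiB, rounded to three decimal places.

22.501 TiB

Total = 1,047 × 23.63 GB = 24740.61 GB
= 24740.61 × 1,000,000,000 bytes = 24,740,610,000,000 bytes
1 TiB = 1,099,511,627,776 bytes
24,740,610,000,000 / 1,099,511,627,776 = 22.501 TiB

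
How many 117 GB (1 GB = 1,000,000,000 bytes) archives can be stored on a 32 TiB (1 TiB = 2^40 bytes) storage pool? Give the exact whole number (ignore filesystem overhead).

300

Capacity: 32 TiB = 35,184,372,088,832 bytes
Per item: 117 GB = 117,000,000,000 bytes
⌊35,184,372,088,832 / 117,000,000,000⌋ = 300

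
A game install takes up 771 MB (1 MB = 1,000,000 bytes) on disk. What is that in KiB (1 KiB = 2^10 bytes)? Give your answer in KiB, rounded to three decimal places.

771 MB = 771 × 10^6 bytes = 771,000,000 bytes
1 KiB = 1,024 bytes
771,000,000 / 1,024 = 752,929.688 KiB

752,929.688 KiB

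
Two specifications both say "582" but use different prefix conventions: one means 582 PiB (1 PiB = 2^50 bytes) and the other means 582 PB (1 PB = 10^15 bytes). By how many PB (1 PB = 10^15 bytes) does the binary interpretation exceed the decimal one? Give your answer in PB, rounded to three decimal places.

73.274 PB

582 PiB = 582 × 1,125,899,906,842,624 = 655,273,745,782,407,168 bytes
582 PB = 582 × 1,000,000,000,000,000 = 582,000,000,000,000,000 bytes
difference = 73,273,745,782,407,168 bytes
73,273,745,782,407,168 / 1,000,000,000,000,000 = 73.274 PB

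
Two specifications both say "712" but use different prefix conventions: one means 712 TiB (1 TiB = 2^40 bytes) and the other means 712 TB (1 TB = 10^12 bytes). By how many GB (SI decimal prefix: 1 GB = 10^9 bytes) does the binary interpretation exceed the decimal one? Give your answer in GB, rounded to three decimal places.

70,852.279 GB

712 TiB = 712 × 1,099,511,627,776 = 782,852,278,976,512 bytes
712 TB = 712 × 1,000,000,000,000 = 712,000,000,000,000 bytes
difference = 70,852,278,976,512 bytes
70,852,278,976,512 / 1,000,000,000 = 70,852.279 GB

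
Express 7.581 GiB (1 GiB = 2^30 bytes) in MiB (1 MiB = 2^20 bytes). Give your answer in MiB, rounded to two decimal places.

7.581 GiB = 7.581 × 2^30 bytes = 8,140,036,767.744 bytes
1 MiB = 2^20 bytes = 1,048,576 bytes
8,140,036,767.744 / 1,048,576 = 7,762.94 MiB

7,762.94 MiB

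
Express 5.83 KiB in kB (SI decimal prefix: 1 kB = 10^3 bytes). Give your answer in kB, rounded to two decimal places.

5.83 KiB × 1,024 bytes/KiB = 5,969.92 bytes
1 kB = 1,000 bytes
5,969.92 / 1,000 = 5.97 kB

5.97 kB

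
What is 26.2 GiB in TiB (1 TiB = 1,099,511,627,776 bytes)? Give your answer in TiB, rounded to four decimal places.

0.0256 TiB

26.2 GiB × 1,073,741,824 bytes/GiB = 28,132,035,788.8 bytes
1 TiB = 2^40 bytes = 1,099,511,627,776 bytes
28,132,035,788.8 / 1,099,511,627,776 = 0.0256 TiB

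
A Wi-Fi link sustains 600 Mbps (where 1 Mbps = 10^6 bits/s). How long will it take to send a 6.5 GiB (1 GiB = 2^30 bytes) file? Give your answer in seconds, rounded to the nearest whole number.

6.5 GiB = 6,979,321,856 bytes = 55,834,574,848 bits
600 Mbps = 600,000,000 bits/s
time = 55,834,574,848 / 600,000,000 = 93 s

93 seconds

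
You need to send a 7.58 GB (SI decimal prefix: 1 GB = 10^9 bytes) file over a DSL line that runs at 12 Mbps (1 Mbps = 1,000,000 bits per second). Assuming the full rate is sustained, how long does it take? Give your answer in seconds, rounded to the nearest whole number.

7.58 GB = 7,580,000,000 bytes = 60,640,000,000 bits
12 Mbps = 12,000,000 bits/s
time = 60,640,000,000 / 12,000,000 = 5,053 s

5,053 seconds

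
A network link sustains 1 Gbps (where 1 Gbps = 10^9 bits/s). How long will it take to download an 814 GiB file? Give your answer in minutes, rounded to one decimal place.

814 GiB = 874,025,844,736 bytes = 6,992,206,757,888 bits
1 Gbps = 1,000,000,000 bits/s
time = 6,992,206,757,888 / 1,000,000,000 = 6,992.21 s
6,992.21 s / 60 = 116.5 minutes

116.5 minutes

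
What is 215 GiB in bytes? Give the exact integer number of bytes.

230,854,492,160 bytes

215 × 1,073,741,824 = 230,854,492,160 bytes  (1 GiB = 2^30 bytes)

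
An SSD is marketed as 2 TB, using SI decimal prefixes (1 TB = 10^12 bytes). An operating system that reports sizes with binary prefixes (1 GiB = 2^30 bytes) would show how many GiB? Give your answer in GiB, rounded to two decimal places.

2 TB = 2 × 10^12 bytes = 2,000,000,000,000 bytes
1 GiB = 2^30 bytes = 1,073,741,824 bytes
2,000,000,000,000 / 1,073,741,824 = 1,862.65 GiB

1,862.65 GiB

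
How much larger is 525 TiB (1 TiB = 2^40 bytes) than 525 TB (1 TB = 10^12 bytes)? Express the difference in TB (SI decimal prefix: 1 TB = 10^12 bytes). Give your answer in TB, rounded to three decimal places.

52.244 TB

525 TiB = 525 × 1,099,511,627,776 = 577,243,604,582,400 bytes
525 TB = 525 × 1,000,000,000,000 = 525,000,000,000,000 bytes
difference = 52,243,604,582,400 bytes
52,243,604,582,400 / 1,000,000,000,000 = 52.244 TB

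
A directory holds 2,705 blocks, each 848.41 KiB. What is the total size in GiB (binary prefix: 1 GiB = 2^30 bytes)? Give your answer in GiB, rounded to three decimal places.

2.189 GiB

Total = 2,705 × 848.41 KiB = 2294949.05 KiB
= 2294949.05 × 1,024 bytes = 2,350,027,827.2 bytes
1 GiB = 1,073,741,824 bytes
2,350,027,827.2 / 1,073,741,824 = 2.189 GiB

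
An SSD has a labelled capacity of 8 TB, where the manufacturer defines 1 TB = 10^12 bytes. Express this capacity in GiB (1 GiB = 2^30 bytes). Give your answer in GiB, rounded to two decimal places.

8 TB × 1,000,000,000,000 bytes/TB = 8,000,000,000,000 bytes
1 GiB = 1,073,741,824 bytes
8,000,000,000,000 / 1,073,741,824 = 7,450.58 GiB

7,450.58 GiB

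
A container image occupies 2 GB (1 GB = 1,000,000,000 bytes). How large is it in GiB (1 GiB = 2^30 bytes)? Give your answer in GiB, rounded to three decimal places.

2 GB × 1,000,000,000 bytes/GB = 2,000,000,000 bytes
1 GiB = 1,073,741,824 bytes
2,000,000,000 / 1,073,741,824 = 1.863 GiB

1.863 GiB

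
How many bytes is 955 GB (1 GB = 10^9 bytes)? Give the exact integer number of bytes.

955,000,000,000 bytes

955 × 1,000,000,000 = 955,000,000,000 bytes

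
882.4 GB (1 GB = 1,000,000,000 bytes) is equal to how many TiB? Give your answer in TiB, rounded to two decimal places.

0.80 TiB

882.4 GB = 882.4 × 10^9 bytes = 882,400,000,000 bytes
1 TiB = 1,099,511,627,776 bytes
882,400,000,000 / 1,099,511,627,776 = 0.80 TiB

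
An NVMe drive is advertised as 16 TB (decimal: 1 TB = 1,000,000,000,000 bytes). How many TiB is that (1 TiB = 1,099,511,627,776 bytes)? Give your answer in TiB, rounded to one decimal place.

16 TB = 16 × 10^12 bytes = 16,000,000,000,000 bytes
1 TiB = 1,099,511,627,776 bytes
16,000,000,000,000 / 1,099,511,627,776 = 14.6 TiB

14.6 TiB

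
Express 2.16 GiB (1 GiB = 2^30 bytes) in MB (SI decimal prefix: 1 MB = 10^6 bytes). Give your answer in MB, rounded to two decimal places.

2,319.28 MB

2.16 GiB × 1,073,741,824 bytes/GiB = 2,319,282,339.84 bytes
1 MB = 10^6 bytes = 1,000,000 bytes
2,319,282,339.84 / 1,000,000 = 2,319.28 MB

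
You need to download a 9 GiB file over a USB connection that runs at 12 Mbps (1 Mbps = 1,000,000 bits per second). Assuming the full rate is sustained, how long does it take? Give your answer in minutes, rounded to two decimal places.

9 GiB = 9,663,676,416 bytes = 77,309,411,328 bits
12 Mbps = 12,000,000 bits/s
time = 77,309,411,328 / 12,000,000 = 6,442.451 s
6,442.451 s / 60 = 107.37 minutes

107.37 minutes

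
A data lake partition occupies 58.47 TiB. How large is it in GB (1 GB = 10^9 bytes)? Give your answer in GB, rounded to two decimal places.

64,288.44 GB

58.47 TiB × 1,099,511,627,776 bytes/TiB = 64,288,444,876,062.72 bytes
1 GB = 1,000,000,000 bytes
64,288,444,876,062.72 / 1,000,000,000 = 64,288.44 GB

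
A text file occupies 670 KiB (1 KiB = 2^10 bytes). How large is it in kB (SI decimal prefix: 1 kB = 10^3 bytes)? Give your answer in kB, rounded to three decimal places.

670 KiB × 1,024 bytes/KiB = 686,080 bytes
1 kB = 1,000 bytes
686,080 / 1,000 = 686.080 kB

686.080 kB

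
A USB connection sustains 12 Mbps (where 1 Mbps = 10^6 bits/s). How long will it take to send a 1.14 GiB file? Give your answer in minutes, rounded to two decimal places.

13.60 minutes

1.14 GiB = 1,224,065,679.36 bytes = 9,792,525,434.88 bits
12 Mbps = 12,000,000 bits/s
time = 9,792,525,434.88 / 12,000,000 = 816.044 s
816.044 s / 60 = 13.60 minutes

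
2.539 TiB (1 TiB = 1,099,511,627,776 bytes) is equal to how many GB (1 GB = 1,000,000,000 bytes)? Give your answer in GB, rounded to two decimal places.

2,791.66 GB

2.539 TiB = 2.539 × 2^40 bytes = 2,791,660,022,923.264 bytes
1 GB = 10^9 bytes = 1,000,000,000 bytes
2,791,660,022,923.264 / 1,000,000,000 = 2,791.66 GB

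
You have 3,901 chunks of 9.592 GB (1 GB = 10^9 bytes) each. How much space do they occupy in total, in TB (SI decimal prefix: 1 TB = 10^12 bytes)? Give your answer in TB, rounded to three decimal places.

Total = 3,901 × 9.592 GB = 37418.392 GB
= 37418.392 × 1,000,000,000 bytes = 37,418,392,000,000 bytes
1 TB = 1,000,000,000,000 bytes
37,418,392,000,000 / 1,000,000,000,000 = 37.418 TB

37.418 TB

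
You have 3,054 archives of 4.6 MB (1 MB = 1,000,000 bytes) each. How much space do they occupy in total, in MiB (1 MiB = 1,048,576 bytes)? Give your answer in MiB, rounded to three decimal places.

13,397.598 MiB

Total = 3,054 × 4.6 MB = 14048.4 MB
= 14048.4 × 1,000,000 bytes = 14,048,400,000 bytes
1 MiB = 1,048,576 bytes
14,048,400,000 / 1,048,576 = 13,397.598 MiB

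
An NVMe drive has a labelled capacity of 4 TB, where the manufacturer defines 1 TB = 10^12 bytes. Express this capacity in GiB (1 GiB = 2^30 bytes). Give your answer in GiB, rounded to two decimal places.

4 TB = 4 × 10^12 bytes = 4,000,000,000,000 bytes
1 GiB = 2^30 bytes = 1,073,741,824 bytes
4,000,000,000,000 / 1,073,741,824 = 3,725.29 GiB

3,725.29 GiB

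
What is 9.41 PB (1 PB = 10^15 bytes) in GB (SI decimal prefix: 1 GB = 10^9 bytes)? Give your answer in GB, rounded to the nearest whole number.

9.41 PB = 9.41 × 10^15 bytes = 9,410,000,000,000,000 bytes
1 GB = 1,000,000,000 bytes
9,410,000,000,000,000 / 1,000,000,000 = 9,410,000 GB

9,410,000 GB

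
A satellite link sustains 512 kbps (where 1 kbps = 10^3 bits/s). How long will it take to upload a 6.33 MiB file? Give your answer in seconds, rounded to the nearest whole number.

104 seconds

6.33 MiB = 6,637,486.08 bytes = 53,099,888.64 bits
512 kbps = 512,000 bits/s
time = 53,099,888.64 / 512,000 = 104 s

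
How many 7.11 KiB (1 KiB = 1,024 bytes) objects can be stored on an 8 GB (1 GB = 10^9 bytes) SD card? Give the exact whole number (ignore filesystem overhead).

Capacity: 8 GB = 8,000,000,000 bytes
Per item: 7.11 KiB = 7,280.64 bytes
⌊8,000,000,000 / 7,280.64⌋ = 1,098,804

1,098,804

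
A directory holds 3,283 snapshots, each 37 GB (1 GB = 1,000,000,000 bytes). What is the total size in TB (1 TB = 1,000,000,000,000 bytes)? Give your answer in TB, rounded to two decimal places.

Total = 3,283 × 37 GB = 121,471 GB
= 121,471 × 1,000,000,000 bytes = 121,471,000,000,000 bytes
1 TB = 1,000,000,000,000 bytes
121,471,000,000,000 / 1,000,000,000,000 = 121.47 TB

121.47 TB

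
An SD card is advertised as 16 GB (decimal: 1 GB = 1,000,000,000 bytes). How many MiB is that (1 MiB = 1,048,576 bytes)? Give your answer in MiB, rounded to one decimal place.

15,258.8 MiB

16 GB × 1,000,000,000 bytes/GB = 16,000,000,000 bytes
1 MiB = 1,048,576 bytes
16,000,000,000 / 1,048,576 = 15,258.8 MiB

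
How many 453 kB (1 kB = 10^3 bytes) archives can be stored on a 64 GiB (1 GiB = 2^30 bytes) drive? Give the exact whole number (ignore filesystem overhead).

Capacity: 64 GiB = 68,719,476,736 bytes
Per item: 453 kB = 453,000 bytes
⌊68,719,476,736 / 453,000⌋ = 151,698

151,698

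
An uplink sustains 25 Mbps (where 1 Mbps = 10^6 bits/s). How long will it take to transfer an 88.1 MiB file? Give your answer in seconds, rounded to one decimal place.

88.1 MiB = 92,379,545.6 bytes = 739,036,364.8 bits
25 Mbps = 25,000,000 bits/s
time = 739,036,364.8 / 25,000,000 = 29.6 s

29.6 seconds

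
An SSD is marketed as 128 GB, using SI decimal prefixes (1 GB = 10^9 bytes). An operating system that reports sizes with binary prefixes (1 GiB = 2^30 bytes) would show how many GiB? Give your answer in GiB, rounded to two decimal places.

119.21 GiB

128 GB = 128 × 10^9 bytes = 128,000,000,000 bytes
1 GiB = 1,073,741,824 bytes
128,000,000,000 / 1,073,741,824 = 119.21 GiB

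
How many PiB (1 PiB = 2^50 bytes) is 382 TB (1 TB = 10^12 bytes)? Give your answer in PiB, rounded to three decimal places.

0.339 PiB

382 TB = 382 × 10^12 bytes = 382,000,000,000,000 bytes
1 PiB = 2^50 bytes = 1,125,899,906,842,624 bytes
382,000,000,000,000 / 1,125,899,906,842,624 = 0.339 PiB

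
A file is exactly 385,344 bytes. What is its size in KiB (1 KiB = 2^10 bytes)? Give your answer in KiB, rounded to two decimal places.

385,344 bytes given.
1 KiB = 1,024 bytes
385,344 / 1,024 = 376.31 KiB

376.31 KiB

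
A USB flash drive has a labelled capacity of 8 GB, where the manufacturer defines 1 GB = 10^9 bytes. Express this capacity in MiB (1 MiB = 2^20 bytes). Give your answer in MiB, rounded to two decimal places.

8 GB × 1,000,000,000 bytes/GB = 8,000,000,000 bytes
1 MiB = 1,048,576 bytes
8,000,000,000 / 1,048,576 = 7,629.39 MiB

7,629.39 MiB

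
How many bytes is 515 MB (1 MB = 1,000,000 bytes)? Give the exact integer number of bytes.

515,000,000 bytes

515 × 1,000,000 = 515,000,000 bytes  (1 MB = 10^6 bytes)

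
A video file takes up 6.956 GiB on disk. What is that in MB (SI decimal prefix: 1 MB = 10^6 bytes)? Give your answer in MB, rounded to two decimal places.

6.956 GiB × 1,073,741,824 bytes/GiB = 7,468,948,127.744 bytes
1 MB = 10^6 bytes = 1,000,000 bytes
7,468,948,127.744 / 1,000,000 = 7,468.95 MB

7,468.95 MB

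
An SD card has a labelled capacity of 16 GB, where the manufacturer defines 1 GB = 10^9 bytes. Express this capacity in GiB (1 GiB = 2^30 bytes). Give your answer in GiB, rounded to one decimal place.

16 GB × 1,000,000,000 bytes/GB = 16,000,000,000 bytes
1 GiB = 2^30 bytes = 1,073,741,824 bytes
16,000,000,000 / 1,073,741,824 = 14.9 GiB

14.9 GiB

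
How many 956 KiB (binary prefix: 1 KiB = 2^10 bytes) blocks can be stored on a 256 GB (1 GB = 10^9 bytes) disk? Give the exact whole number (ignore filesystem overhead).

261,506

Capacity: 256 GB = 256,000,000,000 bytes
Per item: 956 KiB = 978,944 bytes
⌊256,000,000,000 / 978,944⌋ = 261,506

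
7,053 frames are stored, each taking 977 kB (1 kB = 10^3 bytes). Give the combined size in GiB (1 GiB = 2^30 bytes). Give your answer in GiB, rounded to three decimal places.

6.418 GiB

Total = 7,053 × 977 kB = 6,890,781 kB
= 6,890,781 × 1,000 bytes = 6,890,781,000 bytes
1 GiB = 1,073,741,824 bytes
6,890,781,000 / 1,073,741,824 = 6.418 GiB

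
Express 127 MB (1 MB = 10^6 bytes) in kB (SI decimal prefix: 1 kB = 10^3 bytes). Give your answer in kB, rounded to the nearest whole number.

127,000 kB

127 MB = 127 × 10^6 bytes = 127,000,000 bytes
1 kB = 1,000 bytes
127,000,000 / 1,000 = 127,000 kB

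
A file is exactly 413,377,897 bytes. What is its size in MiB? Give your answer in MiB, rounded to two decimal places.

394.23 MiB

413,377,897 bytes given.
1 MiB = 1,048,576 bytes
413,377,897 / 1,048,576 = 394.23 MiB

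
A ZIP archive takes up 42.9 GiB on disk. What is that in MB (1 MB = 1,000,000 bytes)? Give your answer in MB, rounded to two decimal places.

42.9 GiB × 1,073,741,824 bytes/GiB = 46,063,524,249.6 bytes
1 MB = 10^6 bytes = 1,000,000 bytes
46,063,524,249.6 / 1,000,000 = 46,063.52 MB

46,063.52 MB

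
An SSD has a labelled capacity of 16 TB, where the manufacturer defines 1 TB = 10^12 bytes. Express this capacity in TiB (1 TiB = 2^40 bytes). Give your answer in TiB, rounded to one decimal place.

16 TB × 1,000,000,000,000 bytes/TB = 16,000,000,000,000 bytes
1 TiB = 2^40 bytes = 1,099,511,627,776 bytes
16,000,000,000,000 / 1,099,511,627,776 = 14.6 TiB

14.6 TiB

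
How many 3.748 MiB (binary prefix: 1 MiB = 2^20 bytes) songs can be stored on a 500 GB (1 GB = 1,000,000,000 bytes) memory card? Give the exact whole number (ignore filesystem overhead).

Capacity: 500 GB = 500,000,000,000 bytes
Per item: 3.748 MiB = 3,930,062.848 bytes
⌊500,000,000,000 / 3,930,062.848⌋ = 127,224

127,224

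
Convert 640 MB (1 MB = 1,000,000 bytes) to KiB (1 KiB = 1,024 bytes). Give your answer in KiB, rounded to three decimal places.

625,000.000 KiB

640 MB = 640 × 10^6 bytes = 640,000,000 bytes
1 KiB = 1,024 bytes
640,000,000 / 1,024 = 625,000.000 KiB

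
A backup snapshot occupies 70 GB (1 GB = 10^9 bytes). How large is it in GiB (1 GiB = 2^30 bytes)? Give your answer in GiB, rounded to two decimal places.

65.19 GiB

70 GB = 70 × 10^9 bytes = 70,000,000,000 bytes
1 GiB = 2^30 bytes = 1,073,741,824 bytes
70,000,000,000 / 1,073,741,824 = 65.19 GiB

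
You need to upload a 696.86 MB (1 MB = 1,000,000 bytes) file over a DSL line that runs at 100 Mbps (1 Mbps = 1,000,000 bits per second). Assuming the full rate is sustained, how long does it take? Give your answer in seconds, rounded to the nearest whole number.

56 seconds

696.86 MB = 696,860,000 bytes = 5,574,880,000 bits
100 Mbps = 100,000,000 bits/s
time = 5,574,880,000 / 100,000,000 = 56 s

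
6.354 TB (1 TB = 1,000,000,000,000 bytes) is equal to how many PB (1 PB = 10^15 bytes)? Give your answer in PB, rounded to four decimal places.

6.354 TB × 1,000,000,000,000 bytes/TB = 6,354,000,000,000 bytes
1 PB = 10^15 bytes = 1,000,000,000,000,000 bytes
6,354,000,000,000 / 1,000,000,000,000,000 = 0.0064 PB

0.0064 PB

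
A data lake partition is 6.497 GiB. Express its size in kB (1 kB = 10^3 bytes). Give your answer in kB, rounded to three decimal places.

6.497 GiB = 6.497 × 2^30 bytes = 6,976,100,630.528 bytes
1 kB = 1,000 bytes
6,976,100,630.528 / 1,000 = 6,976,100.631 kB

6,976,100.631 kB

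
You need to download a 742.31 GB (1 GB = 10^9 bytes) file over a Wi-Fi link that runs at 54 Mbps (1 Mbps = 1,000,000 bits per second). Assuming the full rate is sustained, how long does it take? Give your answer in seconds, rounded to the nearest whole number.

109,972 seconds

742.31 GB = 742,310,000,000 bytes = 5,938,480,000,000 bits
54 Mbps = 54,000,000 bits/s
time = 5,938,480,000,000 / 54,000,000 = 109,972 s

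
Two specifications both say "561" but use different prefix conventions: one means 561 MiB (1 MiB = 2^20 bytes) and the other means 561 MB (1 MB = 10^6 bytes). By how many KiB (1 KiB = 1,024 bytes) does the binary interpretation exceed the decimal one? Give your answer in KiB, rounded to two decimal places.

561 MiB = 561 × 1,048,576 = 588,251,136 bytes
561 MB = 561 × 1,000,000 = 561,000,000 bytes
difference = 27,251,136 bytes
27,251,136 / 1,024 = 26,612.44 KiB

26,612.44 KiB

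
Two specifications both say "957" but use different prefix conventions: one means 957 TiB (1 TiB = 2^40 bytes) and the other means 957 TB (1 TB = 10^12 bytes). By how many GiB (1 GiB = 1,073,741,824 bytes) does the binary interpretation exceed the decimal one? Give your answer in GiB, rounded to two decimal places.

957 TiB = 957 × 1,099,511,627,776 = 1,052,232,627,781,632 bytes
957 TB = 957 × 1,000,000,000,000 = 957,000,000,000,000 bytes
difference = 95,232,627,781,632 bytes
95,232,627,781,632 / 1,073,741,824 = 88,692.30 GiB

88,692.30 GiB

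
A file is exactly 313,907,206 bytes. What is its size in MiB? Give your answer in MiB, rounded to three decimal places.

299.365 MiB

313,907,206 bytes given.
1 MiB = 2^20 bytes = 1,048,576 bytes
313,907,206 / 1,048,576 = 299.365 MiB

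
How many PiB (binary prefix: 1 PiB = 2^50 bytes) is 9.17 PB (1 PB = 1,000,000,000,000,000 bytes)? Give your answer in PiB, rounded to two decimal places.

9.17 PB = 9.17 × 10^15 bytes = 9,170,000,000,000,000 bytes
1 PiB = 1,125,899,906,842,624 bytes
9,170,000,000,000,000 / 1,125,899,906,842,624 = 8.14 PiB

8.14 PiB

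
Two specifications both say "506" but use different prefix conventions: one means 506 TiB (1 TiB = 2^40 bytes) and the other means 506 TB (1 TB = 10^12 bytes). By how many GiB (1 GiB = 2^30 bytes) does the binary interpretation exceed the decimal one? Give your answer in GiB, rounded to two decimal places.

506 TiB = 506 × 1,099,511,627,776 = 556,352,883,654,656 bytes
506 TB = 506 × 1,000,000,000,000 = 506,000,000,000,000 bytes
difference = 50,352,883,654,656 bytes
50,352,883,654,656 / 1,073,741,824 = 46,894.78 GiB

46,894.78 GiB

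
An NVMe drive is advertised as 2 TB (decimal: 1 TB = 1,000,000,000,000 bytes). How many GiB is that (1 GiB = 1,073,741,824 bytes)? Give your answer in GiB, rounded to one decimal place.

2 TB = 2 × 10^12 bytes = 2,000,000,000,000 bytes
1 GiB = 1,073,741,824 bytes
2,000,000,000,000 / 1,073,741,824 = 1,862.6 GiB

1,862.6 GiB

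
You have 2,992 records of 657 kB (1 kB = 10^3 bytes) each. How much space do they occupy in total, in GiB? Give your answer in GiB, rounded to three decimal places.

Total = 2,992 × 657 kB = 1,965,744 kB
= 1,965,744 × 1,000 bytes = 1,965,744,000 bytes
1 GiB = 1,073,741,824 bytes
1,965,744,000 / 1,073,741,824 = 1.831 GiB

1.831 GiB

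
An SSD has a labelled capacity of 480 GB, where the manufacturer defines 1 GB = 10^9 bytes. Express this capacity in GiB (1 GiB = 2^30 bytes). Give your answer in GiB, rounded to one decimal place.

447.0 GiB

480 GB = 480 × 10^9 bytes = 480,000,000,000 bytes
1 GiB = 1,073,741,824 bytes
480,000,000,000 / 1,073,741,824 = 447.0 GiB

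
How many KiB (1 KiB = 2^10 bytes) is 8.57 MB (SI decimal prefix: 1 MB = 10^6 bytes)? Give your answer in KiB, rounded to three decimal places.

8,369.141 KiB

8.57 MB = 8.57 × 10^6 bytes = 8,570,000 bytes
1 KiB = 1,024 bytes
8,570,000 / 1,024 = 8,369.141 KiB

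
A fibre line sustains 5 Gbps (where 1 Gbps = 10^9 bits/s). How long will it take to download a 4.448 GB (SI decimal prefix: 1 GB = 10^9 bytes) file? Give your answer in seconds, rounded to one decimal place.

4.448 GB = 4,448,000,000 bytes = 35,584,000,000 bits
5 Gbps = 5,000,000,000 bits/s
time = 35,584,000,000 / 5,000,000,000 = 7.1 s

7.1 seconds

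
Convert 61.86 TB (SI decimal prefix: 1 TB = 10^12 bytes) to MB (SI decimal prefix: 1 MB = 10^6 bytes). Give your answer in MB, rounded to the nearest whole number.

61,860,000 MB

61.86 TB = 61.86 × 10^12 bytes = 61,860,000,000,000 bytes
1 MB = 1,000,000 bytes
61,860,000,000,000 / 1,000,000 = 61,860,000 MB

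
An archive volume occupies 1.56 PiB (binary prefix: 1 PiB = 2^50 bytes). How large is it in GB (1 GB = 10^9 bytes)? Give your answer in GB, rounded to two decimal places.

1.56 PiB × 1,125,899,906,842,624 bytes/PiB = 1,756,403,854,674,493.44 bytes
1 GB = 10^9 bytes = 1,000,000,000 bytes
1,756,403,854,674,493.44 / 1,000,000,000 = 1,756,403.85 GB

1,756,403.85 GB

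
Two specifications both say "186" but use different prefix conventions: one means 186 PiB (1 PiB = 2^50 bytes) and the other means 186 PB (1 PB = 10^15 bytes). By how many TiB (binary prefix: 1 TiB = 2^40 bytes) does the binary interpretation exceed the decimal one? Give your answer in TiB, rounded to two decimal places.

21,297.99 TiB

186 PiB = 186 × 1,125,899,906,842,624 = 209,417,382,672,728,064 bytes
186 PB = 186 × 1,000,000,000,000,000 = 186,000,000,000,000,000 bytes
difference = 23,417,382,672,728,064 bytes
23,417,382,672,728,064 / 1,099,511,627,776 = 21,297.99 TiB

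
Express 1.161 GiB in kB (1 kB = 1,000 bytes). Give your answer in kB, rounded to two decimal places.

1,246,614.26 kB

1.161 GiB × 1,073,741,824 bytes/GiB = 1,246,614,257.664 bytes
1 kB = 1,000 bytes
1,246,614,257.664 / 1,000 = 1,246,614.26 kB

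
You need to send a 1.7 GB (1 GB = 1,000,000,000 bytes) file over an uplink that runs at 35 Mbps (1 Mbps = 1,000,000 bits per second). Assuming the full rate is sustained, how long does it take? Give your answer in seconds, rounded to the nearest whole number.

389 seconds

1.7 GB = 1,700,000,000 bytes = 13,600,000,000 bits
35 Mbps = 35,000,000 bits/s
time = 13,600,000,000 / 35,000,000 = 389 s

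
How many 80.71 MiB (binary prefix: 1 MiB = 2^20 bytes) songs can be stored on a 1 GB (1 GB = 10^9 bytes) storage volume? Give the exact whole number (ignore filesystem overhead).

Capacity: 1 GB = 1,000,000,000 bytes
Per item: 80.71 MiB = 84,630,568.96 bytes
⌊1,000,000,000 / 84,630,568.96⌋ = 11

11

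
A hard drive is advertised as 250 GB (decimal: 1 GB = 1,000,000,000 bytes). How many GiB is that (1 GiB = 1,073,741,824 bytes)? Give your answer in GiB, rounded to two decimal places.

232.83 GiB

250 GB = 250 × 10^9 bytes = 250,000,000,000 bytes
1 GiB = 2^30 bytes = 1,073,741,824 bytes
250,000,000,000 / 1,073,741,824 = 232.83 GiB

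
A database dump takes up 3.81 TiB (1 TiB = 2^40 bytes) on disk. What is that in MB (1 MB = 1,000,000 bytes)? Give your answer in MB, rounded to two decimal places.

3.81 TiB × 1,099,511,627,776 bytes/TiB = 4,189,139,301,826.56 bytes
1 MB = 10^6 bytes = 1,000,000 bytes
4,189,139,301,826.56 / 1,000,000 = 4,189,139.30 MB

4,189,139.30 MB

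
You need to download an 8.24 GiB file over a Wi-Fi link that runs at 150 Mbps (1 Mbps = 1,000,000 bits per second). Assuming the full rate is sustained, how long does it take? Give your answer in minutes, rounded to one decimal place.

7.9 minutes

8.24 GiB = 8,847,632,629.76 bytes = 70,781,061,038.08 bits
150 Mbps = 150,000,000 bits/s
time = 70,781,061,038.08 / 150,000,000 = 471.87 s
471.87 s / 60 = 7.9 minutes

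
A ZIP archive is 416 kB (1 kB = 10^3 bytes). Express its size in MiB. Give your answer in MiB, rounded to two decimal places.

416 kB = 416 × 10^3 bytes = 416,000 bytes
1 MiB = 1,048,576 bytes
416,000 / 1,048,576 = 0.40 MiB

0.40 MiB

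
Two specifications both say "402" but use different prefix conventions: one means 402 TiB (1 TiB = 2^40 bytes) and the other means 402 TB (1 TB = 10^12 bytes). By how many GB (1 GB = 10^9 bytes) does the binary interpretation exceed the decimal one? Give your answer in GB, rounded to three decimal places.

402 TiB = 402 × 1,099,511,627,776 = 442,003,674,365,952 bytes
402 TB = 402 × 1,000,000,000,000 = 402,000,000,000,000 bytes
difference = 40,003,674,365,952 bytes
40,003,674,365,952 / 1,000,000,000 = 40,003.674 GB

40,003.674 GB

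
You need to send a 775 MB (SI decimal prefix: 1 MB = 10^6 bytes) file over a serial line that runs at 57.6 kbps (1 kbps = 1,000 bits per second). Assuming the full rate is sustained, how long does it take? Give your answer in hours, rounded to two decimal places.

29.90 hours

775 MB = 775,000,000 bytes = 6,200,000,000 bits
57.6 kbps = 57,600 bits/s
time = 6,200,000,000 / 57,600 = 107,638.8889 s
107,638.8889 s / 3600 = 29.90 hours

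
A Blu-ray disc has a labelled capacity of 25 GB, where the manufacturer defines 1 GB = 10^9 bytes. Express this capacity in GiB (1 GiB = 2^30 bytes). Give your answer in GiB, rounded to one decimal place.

25 GB = 25 × 10^9 bytes = 25,000,000,000 bytes
1 GiB = 1,073,741,824 bytes
25,000,000,000 / 1,073,741,824 = 23.3 GiB

23.3 GiB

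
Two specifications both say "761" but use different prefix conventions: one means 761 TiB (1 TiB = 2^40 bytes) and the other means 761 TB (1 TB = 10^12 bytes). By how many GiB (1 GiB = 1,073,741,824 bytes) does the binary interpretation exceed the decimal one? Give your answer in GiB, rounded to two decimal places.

761 TiB = 761 × 1,099,511,627,776 = 836,728,348,737,536 bytes
761 TB = 761 × 1,000,000,000,000 = 761,000,000,000,000 bytes
difference = 75,728,348,737,536 bytes
75,728,348,737,536 / 1,073,741,824 = 70,527.52 GiB

70,527.52 GiB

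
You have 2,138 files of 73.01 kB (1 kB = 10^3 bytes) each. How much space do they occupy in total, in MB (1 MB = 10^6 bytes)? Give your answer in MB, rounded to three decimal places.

Total = 2,138 × 73.01 kB = 156095.38 kB
= 156095.38 × 1,000 bytes = 156,095,380 bytes
1 MB = 1,000,000 bytes
156,095,380 / 1,000,000 = 156.095 MB

156.095 MB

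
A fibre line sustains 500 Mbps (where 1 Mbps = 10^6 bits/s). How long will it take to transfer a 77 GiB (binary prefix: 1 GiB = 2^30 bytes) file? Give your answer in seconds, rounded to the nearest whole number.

1,323 seconds

77 GiB = 82,678,120,448 bytes = 661,424,963,584 bits
500 Mbps = 500,000,000 bits/s
time = 661,424,963,584 / 500,000,000 = 1,323 s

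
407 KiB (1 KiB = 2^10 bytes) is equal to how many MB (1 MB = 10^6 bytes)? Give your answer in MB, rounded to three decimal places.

0.417 MB

407 KiB × 1,024 bytes/KiB = 416,768 bytes
1 MB = 10^6 bytes = 1,000,000 bytes
416,768 / 1,000,000 = 0.417 MB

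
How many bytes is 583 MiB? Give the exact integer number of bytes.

583 × 1,048,576 = 611,319,808 bytes

611,319,808 bytes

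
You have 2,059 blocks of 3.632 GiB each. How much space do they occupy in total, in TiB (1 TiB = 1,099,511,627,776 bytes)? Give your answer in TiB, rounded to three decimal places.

Total = 2,059 × 3.632 GiB = 7478.288 GiB
= 7478.288 × 1,073,741,824 bytes = 8,029,750,597,517.312 bytes
1 TiB = 1,099,511,627,776 bytes
8,029,750,597,517.312 / 1,099,511,627,776 = 7.303 TiB

7.303 TiB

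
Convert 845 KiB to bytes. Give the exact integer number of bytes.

845 × 1,024 = 865,280 bytes  (1 KiB = 2^10 bytes)

865,280 bytes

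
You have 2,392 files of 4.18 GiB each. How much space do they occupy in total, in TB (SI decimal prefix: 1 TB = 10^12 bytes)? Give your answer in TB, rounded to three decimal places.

Total = 2,392 × 4.18 GiB = 9998.56 GiB
= 9998.56 × 1,073,741,824 bytes = 10,735,872,051,773.44 bytes
1 TB = 1,000,000,000,000 bytes
10,735,872,051,773.44 / 1,000,000,000,000 = 10.736 TB

10.736 TB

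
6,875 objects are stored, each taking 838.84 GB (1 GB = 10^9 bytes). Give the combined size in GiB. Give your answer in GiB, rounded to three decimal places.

Total = 6,875 × 838.84 GB = 5,767,025 GB
= 5,767,025 × 1,000,000,000 bytes = 5,767,025,000,000,000 bytes
1 GiB = 1,073,741,824 bytes
5,767,025,000,000,000 / 1,073,741,824 = 5,370,960.571 GiB

5,370,960.571 GiB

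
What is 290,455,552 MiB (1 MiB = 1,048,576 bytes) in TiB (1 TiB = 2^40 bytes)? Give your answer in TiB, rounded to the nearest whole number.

277 TiB

290,455,552 MiB × 1,048,576 bytes/MiB = 304,564,720,893,952 bytes
1 TiB = 2^40 bytes = 1,099,511,627,776 bytes
304,564,720,893,952 / 1,099,511,627,776 = 277 TiB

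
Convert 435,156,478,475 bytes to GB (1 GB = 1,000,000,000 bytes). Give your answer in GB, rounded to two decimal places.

435.16 GB

435,156,478,475 bytes given.
1 GB = 1,000,000,000 bytes
435,156,478,475 / 1,000,000,000 = 435.16 GB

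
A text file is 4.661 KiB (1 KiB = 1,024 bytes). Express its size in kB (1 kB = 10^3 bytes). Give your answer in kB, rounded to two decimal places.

4.661 KiB × 1,024 bytes/KiB = 4,772.864 bytes
1 kB = 1,000 bytes
4,772.864 / 1,000 = 4.77 kB

4.77 kB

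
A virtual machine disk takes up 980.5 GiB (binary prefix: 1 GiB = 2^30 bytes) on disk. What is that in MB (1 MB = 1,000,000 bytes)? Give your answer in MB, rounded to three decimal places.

980.5 GiB = 980.5 × 2^30 bytes = 1,052,803,858,432 bytes
1 MB = 10^6 bytes = 1,000,000 bytes
1,052,803,858,432 / 1,000,000 = 1,052,803.858 MB

1,052,803.858 MB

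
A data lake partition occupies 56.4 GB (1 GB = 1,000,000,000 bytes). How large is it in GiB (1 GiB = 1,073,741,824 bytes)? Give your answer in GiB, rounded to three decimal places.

56.4 GB = 56.4 × 10^9 bytes = 56,400,000,000 bytes
1 GiB = 2^30 bytes = 1,073,741,824 bytes
56,400,000,000 / 1,073,741,824 = 52.527 GiB

52.527 GiB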